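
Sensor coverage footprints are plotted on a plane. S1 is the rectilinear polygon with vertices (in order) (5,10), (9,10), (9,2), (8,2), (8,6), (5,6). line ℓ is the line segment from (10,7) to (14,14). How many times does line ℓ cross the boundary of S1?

The segment lies entirely outside S1 and never meets its boundary.

0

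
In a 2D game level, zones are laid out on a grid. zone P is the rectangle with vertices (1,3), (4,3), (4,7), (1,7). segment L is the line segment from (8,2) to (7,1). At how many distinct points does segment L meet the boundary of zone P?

The segment lies entirely outside zone P and never meets its boundary.

0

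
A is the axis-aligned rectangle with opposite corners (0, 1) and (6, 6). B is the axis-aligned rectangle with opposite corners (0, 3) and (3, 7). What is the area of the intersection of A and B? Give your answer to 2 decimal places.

|A∩B|: x∈[0,3], y∈[3,6] → 3·3 = 9.

9.00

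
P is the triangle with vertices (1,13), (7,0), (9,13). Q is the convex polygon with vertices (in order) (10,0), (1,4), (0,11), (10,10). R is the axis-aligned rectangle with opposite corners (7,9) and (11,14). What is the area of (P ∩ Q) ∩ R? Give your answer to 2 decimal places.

1.81

The region (P ∩ Q) ∩ R is the polygon with vertices (8.561,10.144), (8.385,9), (7,9), (7,10.3).
By the shoelace formula its area is 1.81.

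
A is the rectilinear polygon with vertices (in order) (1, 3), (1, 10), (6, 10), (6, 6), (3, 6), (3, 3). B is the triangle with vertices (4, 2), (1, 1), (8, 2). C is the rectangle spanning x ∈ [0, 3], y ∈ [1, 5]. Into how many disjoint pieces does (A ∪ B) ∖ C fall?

(A ∪ B) ∖ C splits into 2 disjoint pieces (area 22, area 1.619).

2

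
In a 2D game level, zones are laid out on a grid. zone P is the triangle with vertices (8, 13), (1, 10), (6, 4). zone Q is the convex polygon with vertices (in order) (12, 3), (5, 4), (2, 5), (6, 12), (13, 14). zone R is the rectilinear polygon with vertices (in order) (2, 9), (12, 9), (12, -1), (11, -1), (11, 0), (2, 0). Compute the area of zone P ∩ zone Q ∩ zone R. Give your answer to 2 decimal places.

11.05

The intersection is the polygon with vertices (3.288,7.254), (4.286,9), (7.111,9), (6,4).
By the shoelace formula its area is 11.05.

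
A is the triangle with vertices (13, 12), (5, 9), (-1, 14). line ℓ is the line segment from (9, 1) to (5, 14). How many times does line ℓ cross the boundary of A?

The segment meets the boundary at (5.276,13.103), (6.379,9.517).

2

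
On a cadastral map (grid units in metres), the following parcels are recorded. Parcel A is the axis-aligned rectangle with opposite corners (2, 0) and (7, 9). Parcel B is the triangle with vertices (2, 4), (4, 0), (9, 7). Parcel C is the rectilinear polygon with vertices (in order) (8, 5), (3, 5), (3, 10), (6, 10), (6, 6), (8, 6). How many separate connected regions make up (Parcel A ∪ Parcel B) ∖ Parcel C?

(Parcel A ∪ Parcel B) ∖ Parcel C splits into 2 disjoint pieces (area 29.2286, area 3.8429).

2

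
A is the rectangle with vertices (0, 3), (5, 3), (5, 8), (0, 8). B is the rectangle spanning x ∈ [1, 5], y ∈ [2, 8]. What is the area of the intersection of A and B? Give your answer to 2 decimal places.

|A∩B|: x∈[1,5], y∈[3,8] → 4·5 = 20.

20.00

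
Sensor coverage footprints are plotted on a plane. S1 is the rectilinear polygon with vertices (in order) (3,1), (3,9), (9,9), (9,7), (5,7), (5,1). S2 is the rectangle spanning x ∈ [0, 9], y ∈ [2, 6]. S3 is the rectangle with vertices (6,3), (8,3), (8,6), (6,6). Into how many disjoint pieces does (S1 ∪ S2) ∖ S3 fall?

1

(S1 ∪ S2) ∖ S3 is a single connected region.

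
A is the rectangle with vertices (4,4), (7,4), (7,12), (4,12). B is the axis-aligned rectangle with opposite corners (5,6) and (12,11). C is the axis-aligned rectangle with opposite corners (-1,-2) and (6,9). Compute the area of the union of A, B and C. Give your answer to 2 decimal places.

116.00

By inclusion–exclusion:
Individual areas: |A| = 24, |B| = 35, |C| = 77.
|A∩B|: x∈[5,7], y∈[6,11] → 2·5 = 10.
|A∩C|: x∈[4,6], y∈[4,9] → 2·5 = 10.
|B∩C|: x∈[5,6], y∈[6,9] → 1·3 = 3.
|A∩B∩C| = 3.
|A ∪ B ∪ C| = 136 − 23 + 3 = 116.00.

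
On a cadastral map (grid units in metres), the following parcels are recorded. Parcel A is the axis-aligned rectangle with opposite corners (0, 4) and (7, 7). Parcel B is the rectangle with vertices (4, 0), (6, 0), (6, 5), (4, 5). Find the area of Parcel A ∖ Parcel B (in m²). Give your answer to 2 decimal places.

19.00

|Parcel A∩Parcel B|: x∈[4,6], y∈[4,5] → 2·1 = 2.
|Parcel A| = 21.
|Parcel A ∖ Parcel B| = |Parcel A| − |Parcel A∩Parcel B| = 21 − 2 = 19.00.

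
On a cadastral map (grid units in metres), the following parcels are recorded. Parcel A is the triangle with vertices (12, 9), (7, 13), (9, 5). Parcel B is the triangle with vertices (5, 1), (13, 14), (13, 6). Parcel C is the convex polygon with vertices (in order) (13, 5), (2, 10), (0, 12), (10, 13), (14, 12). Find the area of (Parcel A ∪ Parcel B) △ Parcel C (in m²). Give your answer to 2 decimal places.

48.75

|Parcel A ∪ Parcel B| = 40.9805.
|(Parcel A ∪ Parcel B) ∩ Parcel C| = 27.1147.
|(Parcel A ∪ Parcel B) △ Parcel C| = 40.9805 + 62 − 54.2293 = 48.75.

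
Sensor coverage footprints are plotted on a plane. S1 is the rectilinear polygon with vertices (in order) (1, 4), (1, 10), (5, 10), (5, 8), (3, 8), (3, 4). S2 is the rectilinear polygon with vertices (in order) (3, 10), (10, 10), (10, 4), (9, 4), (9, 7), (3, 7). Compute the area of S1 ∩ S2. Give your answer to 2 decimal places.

4.00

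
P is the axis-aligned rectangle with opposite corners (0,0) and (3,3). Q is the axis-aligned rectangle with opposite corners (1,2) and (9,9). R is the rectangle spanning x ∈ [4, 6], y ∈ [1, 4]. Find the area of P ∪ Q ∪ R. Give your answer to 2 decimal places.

65.00

By inclusion–exclusion:
Individual areas: |P| = 9, |Q| = 56, |R| = 6.
|P∩Q|: x∈[1,3], y∈[2,3] → 2·1 = 2.
|P∩R| = 0 (no overlap).
|Q∩R|: x∈[4,6], y∈[2,4] → 2·2 = 4.
|P∩Q∩R| = 0.
|P ∪ Q ∪ R| = 71 − 6 + 0 = 65.00.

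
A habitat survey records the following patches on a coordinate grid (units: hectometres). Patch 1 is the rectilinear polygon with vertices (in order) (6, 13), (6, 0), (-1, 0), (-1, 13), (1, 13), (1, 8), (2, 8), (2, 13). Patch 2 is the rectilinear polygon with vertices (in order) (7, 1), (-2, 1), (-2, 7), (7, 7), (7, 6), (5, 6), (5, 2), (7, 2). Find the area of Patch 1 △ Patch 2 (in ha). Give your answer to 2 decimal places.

56.00

|Patch 1| = 86, |Patch 2| = 46, |Patch 1∩Patch 2| = 38.
|Patch 1 △ Patch 2| = |Patch 1| + |Patch 2| − 2·|Patch 1∩Patch 2| = 86 + 46 − 76 = 56.00.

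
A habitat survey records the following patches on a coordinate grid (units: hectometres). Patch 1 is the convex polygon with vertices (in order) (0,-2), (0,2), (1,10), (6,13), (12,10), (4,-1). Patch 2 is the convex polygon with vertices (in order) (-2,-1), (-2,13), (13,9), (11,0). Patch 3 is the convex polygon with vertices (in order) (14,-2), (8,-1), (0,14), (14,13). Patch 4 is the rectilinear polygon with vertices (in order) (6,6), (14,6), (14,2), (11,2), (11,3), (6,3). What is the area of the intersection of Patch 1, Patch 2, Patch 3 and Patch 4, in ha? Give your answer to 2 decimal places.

6.00

The intersection is the polygon with vertices (6.909,3), (6,3), (6,6), (9.091,6).
By the shoelace formula its area is 6.00.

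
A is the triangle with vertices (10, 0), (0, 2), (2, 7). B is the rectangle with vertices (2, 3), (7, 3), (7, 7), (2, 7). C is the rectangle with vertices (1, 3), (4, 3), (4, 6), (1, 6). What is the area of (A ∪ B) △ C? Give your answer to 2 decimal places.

29.76

|A ∪ B| = 37.8571.
|(A ∪ B) ∩ C| = 8.55.
|(A ∪ B) △ C| = 37.8571 + 9 − 17.1 = 29.76.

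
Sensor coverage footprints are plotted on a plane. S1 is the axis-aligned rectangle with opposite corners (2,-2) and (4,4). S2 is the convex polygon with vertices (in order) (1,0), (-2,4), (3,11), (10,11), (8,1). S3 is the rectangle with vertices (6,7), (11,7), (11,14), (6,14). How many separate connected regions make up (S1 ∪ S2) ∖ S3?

(S1 ∪ S2) ∖ S3 is a single connected region.

1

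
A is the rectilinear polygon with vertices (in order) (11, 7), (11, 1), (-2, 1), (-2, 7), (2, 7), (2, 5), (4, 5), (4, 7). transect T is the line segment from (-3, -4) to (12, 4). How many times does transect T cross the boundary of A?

The segment meets the boundary at (11,3.467), (6.375,1).

2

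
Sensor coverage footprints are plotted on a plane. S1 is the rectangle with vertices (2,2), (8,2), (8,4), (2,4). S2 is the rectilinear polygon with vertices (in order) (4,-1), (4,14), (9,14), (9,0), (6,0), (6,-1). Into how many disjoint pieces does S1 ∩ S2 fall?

1

S1 ∩ S2 is a single connected region.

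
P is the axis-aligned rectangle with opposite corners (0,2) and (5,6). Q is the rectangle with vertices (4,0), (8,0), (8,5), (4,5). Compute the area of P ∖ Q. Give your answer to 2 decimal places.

17.00

|P∩Q|: x∈[4,5], y∈[2,5] → 1·3 = 3.
|P| = 20.
|P ∖ Q| = |P| − |P∩Q| = 20 − 3 = 17.00.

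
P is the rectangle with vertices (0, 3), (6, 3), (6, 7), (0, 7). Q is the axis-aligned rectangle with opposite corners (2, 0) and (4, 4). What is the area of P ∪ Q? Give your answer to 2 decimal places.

30.00

By inclusion–exclusion:
Individual areas: |P| = 24, |Q| = 8.
|P∩Q|: x∈[2,4], y∈[3,4] → 2·1 = 2.
|P ∪ Q| = 32 − 2 = 30.00.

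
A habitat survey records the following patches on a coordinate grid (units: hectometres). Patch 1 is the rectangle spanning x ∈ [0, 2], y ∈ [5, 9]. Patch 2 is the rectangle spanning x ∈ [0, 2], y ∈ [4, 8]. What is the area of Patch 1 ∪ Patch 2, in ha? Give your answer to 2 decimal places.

10.00

By inclusion–exclusion:
Individual areas: |Patch 1| = 8, |Patch 2| = 8.
|Patch 1∩Patch 2|: x∈[0,2], y∈[5,8] → 2·3 = 6.
|Patch 1 ∪ Patch 2| = 16 − 6 = 10.00.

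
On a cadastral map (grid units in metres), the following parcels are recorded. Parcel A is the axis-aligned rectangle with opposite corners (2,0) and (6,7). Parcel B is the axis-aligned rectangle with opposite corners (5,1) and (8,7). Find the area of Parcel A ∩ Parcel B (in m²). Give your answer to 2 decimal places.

|Parcel A∩Parcel B|: x∈[5,6], y∈[1,7] → 1·6 = 6.

6.00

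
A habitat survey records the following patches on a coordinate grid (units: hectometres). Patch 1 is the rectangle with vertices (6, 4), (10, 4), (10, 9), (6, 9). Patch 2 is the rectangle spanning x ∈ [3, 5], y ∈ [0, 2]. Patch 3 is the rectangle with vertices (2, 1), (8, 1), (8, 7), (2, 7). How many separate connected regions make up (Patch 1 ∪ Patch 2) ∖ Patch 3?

(Patch 1 ∪ Patch 2) ∖ Patch 3 splits into 2 disjoint pieces (area 14, area 2).

2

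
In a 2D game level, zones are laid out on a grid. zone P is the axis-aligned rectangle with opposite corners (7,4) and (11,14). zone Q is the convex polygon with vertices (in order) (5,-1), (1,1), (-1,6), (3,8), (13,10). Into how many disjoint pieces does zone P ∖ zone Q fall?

zone P ∖ zone Q splits into 2 disjoint pieces (area 3.8409, area 19.2).

2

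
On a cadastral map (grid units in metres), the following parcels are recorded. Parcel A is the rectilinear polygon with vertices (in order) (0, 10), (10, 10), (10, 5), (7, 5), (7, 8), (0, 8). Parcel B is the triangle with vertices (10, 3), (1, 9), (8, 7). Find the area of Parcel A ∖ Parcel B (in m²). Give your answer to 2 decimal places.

|Parcel A| = 29, |Parcel A∩Parcel B| = 4.1429.
|Parcel A ∖ Parcel B| = |Parcel A| − |Parcel A∩Parcel B| = 29 − 4.1429 = 24.86.

24.86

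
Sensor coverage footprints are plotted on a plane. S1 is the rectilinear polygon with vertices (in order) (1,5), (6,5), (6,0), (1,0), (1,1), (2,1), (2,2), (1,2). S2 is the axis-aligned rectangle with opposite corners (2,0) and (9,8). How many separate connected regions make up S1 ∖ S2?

S1 ∖ S2 splits into 2 disjoint pieces (area 3, area 1).

2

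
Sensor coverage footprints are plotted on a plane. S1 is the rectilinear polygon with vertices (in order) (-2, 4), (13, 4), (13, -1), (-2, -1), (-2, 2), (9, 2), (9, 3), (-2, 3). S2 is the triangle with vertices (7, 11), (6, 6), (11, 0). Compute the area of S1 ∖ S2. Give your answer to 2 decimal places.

|S1| = 64, |S1∩S2| = 3.6076.
|S1 ∖ S2| = |S1| − |S1∩S2| = 64 − 3.6076 = 60.39.

60.39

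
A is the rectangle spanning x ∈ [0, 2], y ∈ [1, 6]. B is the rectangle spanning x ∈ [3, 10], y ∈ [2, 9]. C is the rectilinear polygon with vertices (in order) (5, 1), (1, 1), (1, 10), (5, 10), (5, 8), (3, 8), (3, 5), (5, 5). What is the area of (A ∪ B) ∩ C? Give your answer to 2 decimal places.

13.00

|A ∪ B| = 59.
|(A ∪ B) ∩ C| = 13.00.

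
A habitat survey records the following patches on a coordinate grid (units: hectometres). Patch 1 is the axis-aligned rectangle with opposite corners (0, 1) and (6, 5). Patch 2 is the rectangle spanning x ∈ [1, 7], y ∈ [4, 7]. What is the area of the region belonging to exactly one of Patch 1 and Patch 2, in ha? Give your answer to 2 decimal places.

32.00

|Patch 1∩Patch 2|: x∈[1,6], y∈[4,5] → 5·1 = 5.
|Patch 1 △ Patch 2| = |Patch 1| + |Patch 2| − 2·|Patch 1∩Patch 2| = 24 + 18 − 10 = 32.00.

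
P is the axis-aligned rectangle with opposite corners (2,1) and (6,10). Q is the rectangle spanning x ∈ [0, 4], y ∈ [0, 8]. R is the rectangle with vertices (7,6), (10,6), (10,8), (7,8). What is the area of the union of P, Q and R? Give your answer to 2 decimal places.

60.00

By inclusion–exclusion:
Individual areas: |P| = 36, |Q| = 32, |R| = 6.
|P∩Q|: x∈[2,4], y∈[1,8] → 2·7 = 14.
|P∩R| = 0 (no overlap).
|Q∩R| = 0 (no overlap).
|P∩Q∩R| = 0.
|P ∪ Q ∪ R| = 74 − 14 + 0 = 60.00.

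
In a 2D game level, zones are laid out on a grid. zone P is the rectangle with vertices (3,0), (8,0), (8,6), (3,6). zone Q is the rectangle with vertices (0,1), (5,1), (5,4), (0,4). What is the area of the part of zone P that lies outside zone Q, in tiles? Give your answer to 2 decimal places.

|zone P∩zone Q|: x∈[3,5], y∈[1,4] → 2·3 = 6.
|zone P| = 30.
|zone P ∖ zone Q| = |zone P| − |zone P∩zone Q| = 30 − 6 = 24.00.

24.00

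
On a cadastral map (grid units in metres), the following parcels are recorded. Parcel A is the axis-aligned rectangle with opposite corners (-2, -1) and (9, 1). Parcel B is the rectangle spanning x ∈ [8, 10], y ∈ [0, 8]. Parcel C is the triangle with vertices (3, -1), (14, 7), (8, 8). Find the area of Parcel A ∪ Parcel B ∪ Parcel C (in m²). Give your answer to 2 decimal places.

By inclusion–exclusion:
Individual areas: |Parcel A| = 22, |Parcel B| = 16, |Parcel C| = 29.5.
|Parcel A∩Parcel B|: x∈[8,9], y∈[0,1] → 1·1 = 1.
|Parcel A∩Parcel C| = 1.6389.
|Parcel B∩Parcel C| = 8.9394.
|Parcel A∩Parcel B∩Parcel C| = 0.
|Parcel A ∪ Parcel B ∪ Parcel C| = 67.5 − 11.5783 + 0 = 55.92.

55.92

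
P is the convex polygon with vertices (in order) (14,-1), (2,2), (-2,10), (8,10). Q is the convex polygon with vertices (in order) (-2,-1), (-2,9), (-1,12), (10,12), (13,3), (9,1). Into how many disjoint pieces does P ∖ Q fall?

2

P ∖ Q splits into 2 disjoint pieces (area 9.437, area 0.0667).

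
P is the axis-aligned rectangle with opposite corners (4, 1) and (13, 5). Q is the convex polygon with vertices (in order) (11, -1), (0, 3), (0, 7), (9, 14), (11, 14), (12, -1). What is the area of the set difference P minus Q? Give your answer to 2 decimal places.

5.48

|P| = 36, |P∩Q| = 30.5242.
|P ∖ Q| = |P| − |P∩Q| = 36 − 30.5242 = 5.48.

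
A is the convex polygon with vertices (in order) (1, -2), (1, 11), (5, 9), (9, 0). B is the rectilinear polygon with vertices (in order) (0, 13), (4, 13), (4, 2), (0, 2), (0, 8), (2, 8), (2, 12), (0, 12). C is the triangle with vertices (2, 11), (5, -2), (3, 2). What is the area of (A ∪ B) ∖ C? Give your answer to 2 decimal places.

73.11

|A ∪ B| = 80.
|(A ∪ B) ∩ C| = 6.8869.
|(A ∪ B) ∖ C| = 80 − 6.8869 = 73.11.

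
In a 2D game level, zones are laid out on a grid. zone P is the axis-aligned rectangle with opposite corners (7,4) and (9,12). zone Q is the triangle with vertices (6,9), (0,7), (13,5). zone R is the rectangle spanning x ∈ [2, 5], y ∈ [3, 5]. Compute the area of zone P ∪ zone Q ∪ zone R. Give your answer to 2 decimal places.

36.82

By inclusion–exclusion:
Individual areas: |zone P| = 16, |zone Q| = 19, |zone R| = 6.
|zone P∩zone Q| = 4.1758.
|zone P∩zone R| = 0 (no overlap).
|zone Q∩zone R| = 0.
|zone P∩zone Q∩zone R| = 0.
|zone P ∪ zone Q ∪ zone R| = 41 − 4.1758 + 0 = 36.82.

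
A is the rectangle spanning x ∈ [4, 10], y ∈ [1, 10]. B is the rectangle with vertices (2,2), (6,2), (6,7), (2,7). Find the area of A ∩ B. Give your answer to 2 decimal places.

10.00

|A∩B|: x∈[4,6], y∈[2,7] → 2·5 = 10.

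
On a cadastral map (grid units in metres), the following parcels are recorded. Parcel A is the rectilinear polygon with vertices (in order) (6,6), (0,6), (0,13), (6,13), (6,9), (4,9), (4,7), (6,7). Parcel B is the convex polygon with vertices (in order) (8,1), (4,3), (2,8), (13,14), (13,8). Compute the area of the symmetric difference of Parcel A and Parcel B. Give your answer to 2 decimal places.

102.37

|Parcel A| = 38, |Parcel B| = 79.5, |Parcel A∩Parcel B| = 7.5636.
|Parcel A △ Parcel B| = |Parcel A| + |Parcel B| − 2·|Parcel A∩Parcel B| = 38 + 79.5 − 15.1273 = 102.37.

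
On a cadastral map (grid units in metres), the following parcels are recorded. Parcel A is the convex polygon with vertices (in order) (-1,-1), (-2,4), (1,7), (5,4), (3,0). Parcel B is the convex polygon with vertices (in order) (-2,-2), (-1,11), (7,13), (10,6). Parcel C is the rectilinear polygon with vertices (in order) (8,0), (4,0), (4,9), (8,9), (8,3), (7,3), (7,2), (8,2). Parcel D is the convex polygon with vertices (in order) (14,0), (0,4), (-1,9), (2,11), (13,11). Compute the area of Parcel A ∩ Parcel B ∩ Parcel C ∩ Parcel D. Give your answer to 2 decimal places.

1.21

The intersection is the polygon with vertices (4.375,2.75), (4,2.857), (4,4.75), (5,4).
By the shoelace formula its area is 1.21.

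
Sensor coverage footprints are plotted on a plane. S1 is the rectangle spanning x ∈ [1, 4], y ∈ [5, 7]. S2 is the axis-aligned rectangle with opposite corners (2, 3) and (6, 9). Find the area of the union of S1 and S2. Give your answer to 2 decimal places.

26.00

By inclusion–exclusion:
Individual areas: |S1| = 6, |S2| = 24.
|S1∩S2|: x∈[2,4], y∈[5,7] → 2·2 = 4.
|S1 ∪ S2| = 30 − 4 = 26.00.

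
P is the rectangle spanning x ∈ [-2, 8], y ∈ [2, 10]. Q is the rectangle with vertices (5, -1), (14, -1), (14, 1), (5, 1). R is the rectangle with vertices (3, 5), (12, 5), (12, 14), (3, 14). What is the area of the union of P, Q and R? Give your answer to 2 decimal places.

154.00

By inclusion–exclusion:
Individual areas: |P| = 80, |Q| = 18, |R| = 81.
|P∩Q| = 0 (no overlap).
|P∩R|: x∈[3,8], y∈[5,10] → 5·5 = 25.
|Q∩R| = 0 (no overlap).
|P∩Q∩R| = 0.
|P ∪ Q ∪ R| = 179 − 25 + 0 = 154.00.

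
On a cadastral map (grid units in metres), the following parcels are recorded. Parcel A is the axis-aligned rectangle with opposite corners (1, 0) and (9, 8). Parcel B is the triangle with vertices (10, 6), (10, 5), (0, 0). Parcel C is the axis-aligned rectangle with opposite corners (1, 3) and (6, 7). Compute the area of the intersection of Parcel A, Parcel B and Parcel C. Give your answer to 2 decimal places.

The intersection is the polygon with vertices (6,3.6), (6,3), (5,3).
By the shoelace formula its area is 0.30.

0.30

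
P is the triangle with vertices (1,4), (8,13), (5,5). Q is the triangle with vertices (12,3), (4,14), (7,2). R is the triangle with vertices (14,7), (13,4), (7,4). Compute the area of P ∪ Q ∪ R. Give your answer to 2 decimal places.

48.91

By inclusion–exclusion:
Individual areas: |P| = 14.5, |Q| = 31.5, |R| = 9.
|P∩Q| = 3.1086.
|P∩R| = 0.
|Q∩R| = 2.9824.
|P∩Q∩R| = 0.
|P ∪ Q ∪ R| = 55 − 6.091 + 0 = 48.91.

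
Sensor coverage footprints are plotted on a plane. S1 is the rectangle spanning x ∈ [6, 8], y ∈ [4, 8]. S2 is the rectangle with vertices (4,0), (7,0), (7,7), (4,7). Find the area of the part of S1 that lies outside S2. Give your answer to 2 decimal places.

5.00

|S1∩S2|: x∈[6,7], y∈[4,7] → 1·3 = 3.
|S1| = 8.
|S1 ∖ S2| = |S1| − |S1∩S2| = 8 − 3 = 5.00.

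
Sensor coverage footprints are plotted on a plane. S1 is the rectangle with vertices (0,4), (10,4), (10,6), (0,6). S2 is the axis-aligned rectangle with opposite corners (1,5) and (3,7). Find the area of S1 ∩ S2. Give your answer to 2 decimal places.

|S1∩S2|: x∈[1,3], y∈[5,6] → 2·1 = 2.

2.00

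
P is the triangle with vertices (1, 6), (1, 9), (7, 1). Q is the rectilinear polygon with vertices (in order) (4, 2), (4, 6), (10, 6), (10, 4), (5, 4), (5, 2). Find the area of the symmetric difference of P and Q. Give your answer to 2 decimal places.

20.50

|P| = 9, |Q| = 14, |P∩Q| = 1.25.
|P △ Q| = |P| + |Q| − 2·|P∩Q| = 9 + 14 − 2.5 = 20.50.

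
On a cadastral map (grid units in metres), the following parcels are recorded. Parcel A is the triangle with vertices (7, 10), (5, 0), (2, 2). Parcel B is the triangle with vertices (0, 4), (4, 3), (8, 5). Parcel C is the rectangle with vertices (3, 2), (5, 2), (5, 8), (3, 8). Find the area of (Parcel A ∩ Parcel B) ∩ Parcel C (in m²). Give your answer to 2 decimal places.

2.42

The region (Parcel A ∩ Parcel B) ∩ Parcel C is the polygon with vertices (4,3), (3,3.25), (3,3.6), (3.525,4.441), (5,4.625), (5,3.5).
By the shoelace formula its area is 2.42.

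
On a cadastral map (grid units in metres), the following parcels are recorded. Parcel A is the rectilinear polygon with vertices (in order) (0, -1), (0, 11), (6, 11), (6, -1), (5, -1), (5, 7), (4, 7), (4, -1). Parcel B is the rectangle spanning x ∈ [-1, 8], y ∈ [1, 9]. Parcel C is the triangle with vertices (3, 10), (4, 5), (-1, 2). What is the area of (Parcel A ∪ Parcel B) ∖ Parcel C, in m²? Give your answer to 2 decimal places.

80.00

|Parcel A ∪ Parcel B| = 94.
|(Parcel A ∪ Parcel B) ∩ Parcel C| = 14.
|(Parcel A ∪ Parcel B) ∖ Parcel C| = 94 − 14 = 80.00.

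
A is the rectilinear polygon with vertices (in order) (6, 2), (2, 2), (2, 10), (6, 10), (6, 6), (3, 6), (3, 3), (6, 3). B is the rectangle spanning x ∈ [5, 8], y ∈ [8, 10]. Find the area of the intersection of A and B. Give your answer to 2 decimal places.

2.00

The intersection is the polygon with vertices (6,10), (6,8), (5,8), (5,10).
By the shoelace formula its area is 2.00.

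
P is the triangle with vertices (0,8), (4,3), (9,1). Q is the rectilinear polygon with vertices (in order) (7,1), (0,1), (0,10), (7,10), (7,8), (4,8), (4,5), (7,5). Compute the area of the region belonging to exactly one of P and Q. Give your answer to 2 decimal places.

47.01

|P| = 8.5, |Q| = 54, |P∩Q| = 7.7444.
|P △ Q| = |P| + |Q| − 2·|P∩Q| = 8.5 + 54 − 15.4889 = 47.01.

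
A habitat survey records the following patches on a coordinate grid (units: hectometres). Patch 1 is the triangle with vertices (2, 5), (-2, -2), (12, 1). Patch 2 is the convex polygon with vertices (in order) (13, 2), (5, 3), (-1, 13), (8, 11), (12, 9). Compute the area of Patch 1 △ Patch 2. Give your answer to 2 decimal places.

|Patch 1| = 43, |Patch 2| = 85.5, |Patch 1∩Patch 2| = 1.4163.
|Patch 1 △ Patch 2| = |Patch 1| + |Patch 2| − 2·|Patch 1∩Patch 2| = 43 + 85.5 − 2.8325 = 125.67.

125.67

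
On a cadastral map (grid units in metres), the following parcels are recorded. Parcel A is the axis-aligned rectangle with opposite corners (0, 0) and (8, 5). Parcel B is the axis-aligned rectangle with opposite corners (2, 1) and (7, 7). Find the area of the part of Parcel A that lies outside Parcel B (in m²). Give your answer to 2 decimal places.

20.00

|Parcel A∩Parcel B|: x∈[2,7], y∈[1,5] → 5·4 = 20.
|Parcel A| = 40.
|Parcel A ∖ Parcel B| = |Parcel A| − |Parcel A∩Parcel B| = 40 − 20 = 20.00.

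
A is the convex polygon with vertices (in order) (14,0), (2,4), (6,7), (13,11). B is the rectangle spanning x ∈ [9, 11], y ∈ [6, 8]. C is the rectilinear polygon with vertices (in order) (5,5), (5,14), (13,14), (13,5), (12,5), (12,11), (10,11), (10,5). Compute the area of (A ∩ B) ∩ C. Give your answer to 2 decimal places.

The region (A ∩ B) ∩ C is the polygon with vertices (9,8), (10,8), (10,6), (9,6).
By the shoelace formula its area is 2.00.

2.00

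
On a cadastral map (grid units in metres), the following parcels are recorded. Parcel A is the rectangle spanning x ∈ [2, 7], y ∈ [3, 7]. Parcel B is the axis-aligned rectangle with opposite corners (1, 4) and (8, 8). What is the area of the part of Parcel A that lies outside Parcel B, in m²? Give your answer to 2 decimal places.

|Parcel A∩Parcel B|: x∈[2,7], y∈[4,7] → 5·3 = 15.
|Parcel A| = 20.
|Parcel A ∖ Parcel B| = |Parcel A| − |Parcel A∩Parcel B| = 20 − 15 = 5.00.

5.00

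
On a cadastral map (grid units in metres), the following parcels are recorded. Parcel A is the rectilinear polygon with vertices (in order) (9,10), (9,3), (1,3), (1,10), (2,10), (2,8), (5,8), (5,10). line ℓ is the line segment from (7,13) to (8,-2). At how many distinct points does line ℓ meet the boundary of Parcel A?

The segment meets the boundary at (7.2,10), (7.667,3).

2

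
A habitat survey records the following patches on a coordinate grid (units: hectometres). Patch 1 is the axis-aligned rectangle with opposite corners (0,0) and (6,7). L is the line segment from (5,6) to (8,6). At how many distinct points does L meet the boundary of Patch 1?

The segment meets the boundary at (6,6).

1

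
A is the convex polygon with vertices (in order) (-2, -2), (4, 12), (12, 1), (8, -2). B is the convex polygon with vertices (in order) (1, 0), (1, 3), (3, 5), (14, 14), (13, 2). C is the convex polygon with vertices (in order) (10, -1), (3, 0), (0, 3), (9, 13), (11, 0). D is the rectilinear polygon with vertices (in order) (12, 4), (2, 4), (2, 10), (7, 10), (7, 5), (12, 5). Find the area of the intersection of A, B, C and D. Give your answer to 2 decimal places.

13.46

The intersection is the polygon with vertices (3,5), (6.819,8.124), (7,7.875), (7,5), (9.091,5), (9.818,4), (2,4).
By the shoelace formula its area is 13.46.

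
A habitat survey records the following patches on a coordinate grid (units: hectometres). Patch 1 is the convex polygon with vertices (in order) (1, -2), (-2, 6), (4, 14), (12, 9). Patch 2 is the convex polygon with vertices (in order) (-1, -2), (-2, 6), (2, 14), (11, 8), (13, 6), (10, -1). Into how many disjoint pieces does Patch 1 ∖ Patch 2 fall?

Patch 1 ∖ Patch 2 splits into 2 disjoint pieces (area 0.0242, area 11.6111).

2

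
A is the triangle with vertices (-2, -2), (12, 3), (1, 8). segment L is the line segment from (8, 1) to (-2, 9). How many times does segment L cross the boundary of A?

The segment meets the boundary at (0.661,6.871), (7.506,1.395).

2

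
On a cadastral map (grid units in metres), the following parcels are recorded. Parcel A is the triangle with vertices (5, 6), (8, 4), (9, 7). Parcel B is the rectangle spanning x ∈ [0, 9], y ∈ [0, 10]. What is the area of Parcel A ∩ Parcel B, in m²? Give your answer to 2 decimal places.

5.50

The intersection is the polygon with vertices (8,4), (5,6), (9,7).
By the shoelace formula its area is 5.50.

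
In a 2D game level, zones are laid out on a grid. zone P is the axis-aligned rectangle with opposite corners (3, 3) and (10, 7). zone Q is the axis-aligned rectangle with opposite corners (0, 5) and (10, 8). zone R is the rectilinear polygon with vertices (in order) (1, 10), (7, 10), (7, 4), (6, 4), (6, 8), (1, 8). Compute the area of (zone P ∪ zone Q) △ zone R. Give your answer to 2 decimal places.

|zone P ∪ zone Q| = 44.
|(zone P ∪ zone Q) ∩ zone R| = 4.
|(zone P ∪ zone Q) △ zone R| = 44 + 16 − 8 = 52.00.

52.00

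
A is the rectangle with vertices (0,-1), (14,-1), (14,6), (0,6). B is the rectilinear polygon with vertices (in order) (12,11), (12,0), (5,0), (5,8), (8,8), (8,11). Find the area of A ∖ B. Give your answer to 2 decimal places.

|A| = 98, |A∩B| = 42.
|A ∖ B| = |A| − |A∩B| = 98 − 42 = 56.00.

56.00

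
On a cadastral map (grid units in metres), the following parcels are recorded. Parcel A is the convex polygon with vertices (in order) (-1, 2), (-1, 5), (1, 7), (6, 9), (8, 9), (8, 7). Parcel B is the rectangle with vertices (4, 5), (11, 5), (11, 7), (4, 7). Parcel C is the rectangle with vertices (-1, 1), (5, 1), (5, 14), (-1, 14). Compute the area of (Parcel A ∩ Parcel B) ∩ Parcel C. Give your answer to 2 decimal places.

1.90

The region (Parcel A ∩ Parcel B) ∩ Parcel C is the polygon with vertices (4,5), (4,7), (5,7), (5,5.333), (4.4,5).
By the shoelace formula its area is 1.90.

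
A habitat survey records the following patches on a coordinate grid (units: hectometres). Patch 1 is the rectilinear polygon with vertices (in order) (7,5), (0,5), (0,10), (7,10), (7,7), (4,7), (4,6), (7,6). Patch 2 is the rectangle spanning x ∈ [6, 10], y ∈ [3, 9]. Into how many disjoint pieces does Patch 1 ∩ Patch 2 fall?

Patch 1 ∩ Patch 2 splits into 2 disjoint pieces (area 1, area 2).

2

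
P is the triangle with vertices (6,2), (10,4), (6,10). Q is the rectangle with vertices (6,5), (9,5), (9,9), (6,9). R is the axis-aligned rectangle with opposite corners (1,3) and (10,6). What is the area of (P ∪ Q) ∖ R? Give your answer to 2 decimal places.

10.33

|P ∪ Q| = 20.0833.
|(P ∪ Q) ∩ R| = 9.75.
|(P ∪ Q) ∖ R| = 20.0833 − 9.75 = 10.33.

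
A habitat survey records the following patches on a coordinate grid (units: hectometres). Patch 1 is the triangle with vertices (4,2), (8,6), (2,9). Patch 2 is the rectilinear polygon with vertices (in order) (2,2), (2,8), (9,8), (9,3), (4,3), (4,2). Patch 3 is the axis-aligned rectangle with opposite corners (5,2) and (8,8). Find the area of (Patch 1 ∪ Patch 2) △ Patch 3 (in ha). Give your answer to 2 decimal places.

|Patch 1 ∪ Patch 2| = 38.3571.
|(Patch 1 ∪ Patch 2) ∩ Patch 3| = 15.
|(Patch 1 ∪ Patch 2) △ Patch 3| = 38.3571 + 18 − 30 = 26.36.

26.36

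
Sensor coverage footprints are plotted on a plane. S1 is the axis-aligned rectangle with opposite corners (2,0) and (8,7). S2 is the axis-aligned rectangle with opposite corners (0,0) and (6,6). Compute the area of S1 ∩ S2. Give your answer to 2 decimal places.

24.00

|S1∩S2|: x∈[2,6], y∈[0,6] → 4·6 = 24.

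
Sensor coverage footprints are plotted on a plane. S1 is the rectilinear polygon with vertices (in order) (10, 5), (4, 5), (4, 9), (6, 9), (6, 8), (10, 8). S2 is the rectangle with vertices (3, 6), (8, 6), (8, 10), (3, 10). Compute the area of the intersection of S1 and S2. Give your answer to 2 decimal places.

10.00

The intersection is the polygon with vertices (4,9), (6,9), (6,8), (8,8), (8,6), (4,6).
By the shoelace formula its area is 10.00.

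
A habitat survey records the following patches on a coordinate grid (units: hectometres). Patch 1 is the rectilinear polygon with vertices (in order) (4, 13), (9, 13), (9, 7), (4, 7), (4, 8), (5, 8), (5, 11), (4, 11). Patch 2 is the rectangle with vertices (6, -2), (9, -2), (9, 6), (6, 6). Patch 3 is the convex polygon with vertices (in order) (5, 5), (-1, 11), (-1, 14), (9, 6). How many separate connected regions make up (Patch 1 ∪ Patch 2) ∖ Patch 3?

2

(Patch 1 ∪ Patch 2) ∖ Patch 3 splits into 2 disjoint pieces (area 22.975, area 22.875).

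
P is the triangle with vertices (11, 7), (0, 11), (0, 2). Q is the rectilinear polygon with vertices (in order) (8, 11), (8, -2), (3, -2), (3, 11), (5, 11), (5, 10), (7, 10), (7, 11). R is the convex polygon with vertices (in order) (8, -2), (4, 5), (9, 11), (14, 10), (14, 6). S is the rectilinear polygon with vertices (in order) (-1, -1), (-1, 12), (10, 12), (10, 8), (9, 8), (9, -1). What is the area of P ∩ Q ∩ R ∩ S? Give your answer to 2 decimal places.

The intersection is the polygon with vertices (4.536,4.062), (4,5), (6.907,8.488), (8,8.091), (8,5.636).
By the shoelace formula its area is 9.44.

9.44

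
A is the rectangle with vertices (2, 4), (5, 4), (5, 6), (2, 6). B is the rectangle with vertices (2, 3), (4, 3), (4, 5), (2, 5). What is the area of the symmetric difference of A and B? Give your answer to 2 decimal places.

6.00

|A∩B|: x∈[2,4], y∈[4,5] → 2·1 = 2.
|A △ B| = |A| + |B| − 2·|A∩B| = 6 + 4 − 4 = 6.00.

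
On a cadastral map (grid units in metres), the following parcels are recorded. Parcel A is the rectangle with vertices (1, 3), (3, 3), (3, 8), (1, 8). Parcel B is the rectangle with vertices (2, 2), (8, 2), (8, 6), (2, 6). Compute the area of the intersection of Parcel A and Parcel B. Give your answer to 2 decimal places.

|Parcel A∩Parcel B|: x∈[2,3], y∈[3,6] → 1·3 = 3.

3.00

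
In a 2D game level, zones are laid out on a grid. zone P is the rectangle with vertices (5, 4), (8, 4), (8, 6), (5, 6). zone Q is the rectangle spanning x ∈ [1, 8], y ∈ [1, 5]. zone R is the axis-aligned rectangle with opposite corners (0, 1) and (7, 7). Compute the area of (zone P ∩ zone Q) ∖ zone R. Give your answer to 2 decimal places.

1.00

|zone P ∩ zone Q| = 3.
|(zone P ∩ zone Q) ∩ zone R| = 2.
|(zone P ∩ zone Q) ∖ zone R| = 3 − 2 = 1.00.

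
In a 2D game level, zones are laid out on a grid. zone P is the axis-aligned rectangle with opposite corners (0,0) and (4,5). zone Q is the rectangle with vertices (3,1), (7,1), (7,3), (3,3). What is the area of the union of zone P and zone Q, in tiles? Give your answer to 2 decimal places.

26.00

By inclusion–exclusion:
Individual areas: |zone P| = 20, |zone Q| = 8.
|zone P∩zone Q|: x∈[3,4], y∈[1,3] → 1·2 = 2.
|zone P ∪ zone Q| = 28 − 2 = 26.00.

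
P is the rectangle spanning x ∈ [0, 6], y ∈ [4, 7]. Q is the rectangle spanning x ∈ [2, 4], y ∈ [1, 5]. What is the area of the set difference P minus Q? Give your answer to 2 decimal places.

|P∩Q|: x∈[2,4], y∈[4,5] → 2·1 = 2.
|P| = 18.
|P ∖ Q| = |P| − |P∩Q| = 18 − 2 = 16.00.

16.00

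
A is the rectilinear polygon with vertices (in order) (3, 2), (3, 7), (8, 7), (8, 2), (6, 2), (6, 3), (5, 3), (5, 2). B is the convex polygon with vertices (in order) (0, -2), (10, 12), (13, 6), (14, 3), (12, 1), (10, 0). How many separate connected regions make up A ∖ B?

A ∖ B is a single connected region.

1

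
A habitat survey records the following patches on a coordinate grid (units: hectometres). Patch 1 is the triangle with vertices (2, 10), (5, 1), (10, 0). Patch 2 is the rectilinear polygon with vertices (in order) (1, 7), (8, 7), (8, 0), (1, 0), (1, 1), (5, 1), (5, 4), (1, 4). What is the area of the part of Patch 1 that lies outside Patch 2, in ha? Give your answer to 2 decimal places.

5.70

|Patch 1| = 21, |Patch 1∩Patch 2| = 15.3.
|Patch 1 ∖ Patch 2| = |Patch 1| − |Patch 1∩Patch 2| = 21 − 15.3 = 5.70.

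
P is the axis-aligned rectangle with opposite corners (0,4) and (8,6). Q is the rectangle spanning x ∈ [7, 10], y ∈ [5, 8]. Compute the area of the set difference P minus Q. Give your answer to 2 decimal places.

15.00

|P∩Q|: x∈[7,8], y∈[5,6] → 1·1 = 1.
|P| = 16.
|P ∖ Q| = |P| − |P∩Q| = 16 − 1 = 15.00.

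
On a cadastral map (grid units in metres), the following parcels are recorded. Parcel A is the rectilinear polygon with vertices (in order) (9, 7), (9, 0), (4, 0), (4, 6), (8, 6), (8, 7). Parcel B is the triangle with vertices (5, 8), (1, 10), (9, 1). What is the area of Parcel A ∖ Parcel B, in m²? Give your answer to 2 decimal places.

27.03

|Parcel A| = 31, |Parcel A∩Parcel B| = 3.9683.
|Parcel A ∖ Parcel B| = |Parcel A| − |Parcel A∩Parcel B| = 31 − 3.9683 = 27.03.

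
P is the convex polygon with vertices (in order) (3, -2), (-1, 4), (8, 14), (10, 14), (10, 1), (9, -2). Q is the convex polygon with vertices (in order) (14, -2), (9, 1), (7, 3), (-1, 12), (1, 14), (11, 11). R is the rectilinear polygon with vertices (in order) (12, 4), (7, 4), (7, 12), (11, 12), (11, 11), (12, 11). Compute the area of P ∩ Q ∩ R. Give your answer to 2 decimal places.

The intersection is the polygon with vertices (10,11.3), (10,4), (7,4), (7,12), (7.667,12).
By the shoelace formula its area is 23.18.

23.18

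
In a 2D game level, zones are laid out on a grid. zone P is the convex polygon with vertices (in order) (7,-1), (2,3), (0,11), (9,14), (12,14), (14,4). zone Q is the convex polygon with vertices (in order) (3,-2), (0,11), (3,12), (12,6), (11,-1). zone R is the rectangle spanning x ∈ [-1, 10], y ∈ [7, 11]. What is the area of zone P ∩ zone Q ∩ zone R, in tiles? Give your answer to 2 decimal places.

27.92

The intersection is the polygon with vertices (0,11), (4.5,11), (10,7.333), (10,7), (1,7).
By the shoelace formula its area is 27.92.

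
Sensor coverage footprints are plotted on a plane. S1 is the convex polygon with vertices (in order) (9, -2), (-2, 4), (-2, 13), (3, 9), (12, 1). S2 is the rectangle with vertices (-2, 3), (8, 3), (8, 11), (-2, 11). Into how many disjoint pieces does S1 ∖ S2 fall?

2

S1 ∖ S2 splits into 2 disjoint pieces (area 32.5278, area 2.5).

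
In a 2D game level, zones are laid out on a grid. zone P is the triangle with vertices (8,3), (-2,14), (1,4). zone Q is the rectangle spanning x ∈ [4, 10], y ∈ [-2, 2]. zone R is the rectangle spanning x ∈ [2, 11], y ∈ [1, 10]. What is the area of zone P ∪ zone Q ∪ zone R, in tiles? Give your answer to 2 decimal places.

By inclusion–exclusion:
Individual areas: |zone P| = 33.5, |zone Q| = 24, |zone R| = 81.
|zone P∩zone Q| = 0.
|zone P∩zone R| = 17.2286.
|zone Q∩zone R|: x∈[4,10], y∈[1,2] → 6·1 = 6.
|zone P∩zone Q∩zone R| = 0.
|zone P ∪ zone Q ∪ zone R| = 138.5 − 23.2286 + 0 = 115.27.

115.27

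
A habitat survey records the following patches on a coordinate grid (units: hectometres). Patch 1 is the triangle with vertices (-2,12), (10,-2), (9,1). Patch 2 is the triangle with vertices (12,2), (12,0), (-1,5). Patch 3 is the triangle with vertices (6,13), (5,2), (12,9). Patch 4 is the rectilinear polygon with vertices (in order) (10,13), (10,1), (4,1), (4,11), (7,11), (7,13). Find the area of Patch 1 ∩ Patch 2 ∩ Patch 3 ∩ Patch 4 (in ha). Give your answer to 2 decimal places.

0.31

The intersection is the polygon with vertices (5.846,2.846), (5.233,3.562), (6.312,3.312).
By the shoelace formula its area is 0.31.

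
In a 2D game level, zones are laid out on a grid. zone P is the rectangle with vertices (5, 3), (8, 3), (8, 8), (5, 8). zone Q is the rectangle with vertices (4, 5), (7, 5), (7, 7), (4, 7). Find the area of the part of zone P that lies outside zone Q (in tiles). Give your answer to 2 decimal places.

11.00

|zone P∩zone Q|: x∈[5,7], y∈[5,7] → 2·2 = 4.
|zone P| = 15.
|zone P ∖ zone Q| = |zone P| − |zone P∩zone Q| = 15 − 4 = 11.00.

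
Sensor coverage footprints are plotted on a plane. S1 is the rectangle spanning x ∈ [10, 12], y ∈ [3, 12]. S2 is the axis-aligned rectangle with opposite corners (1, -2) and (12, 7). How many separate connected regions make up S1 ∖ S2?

S1 ∖ S2 is a single connected region.

1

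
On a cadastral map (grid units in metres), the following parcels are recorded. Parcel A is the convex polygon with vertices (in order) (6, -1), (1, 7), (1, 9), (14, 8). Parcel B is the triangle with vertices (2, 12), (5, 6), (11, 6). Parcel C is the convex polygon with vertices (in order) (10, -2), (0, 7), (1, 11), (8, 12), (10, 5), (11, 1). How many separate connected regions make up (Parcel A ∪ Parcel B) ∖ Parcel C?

3

(Parcel A ∪ Parcel B) ∖ Parcel C splits into 3 disjoint pieces (area 0.2824, area 10.994, area 6.4977).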